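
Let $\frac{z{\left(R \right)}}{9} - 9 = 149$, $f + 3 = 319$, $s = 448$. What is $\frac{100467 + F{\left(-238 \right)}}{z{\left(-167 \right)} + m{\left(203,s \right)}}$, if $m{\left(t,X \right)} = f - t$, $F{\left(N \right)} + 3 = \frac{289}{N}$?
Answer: $\frac{1406479}{21490} \approx 65.448$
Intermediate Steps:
$f = 316$ ($f = -3 + 319 = 316$)
$z{\left(R \right)} = 1422$ ($z{\left(R \right)} = 81 + 9 \cdot 149 = 81 + 1341 = 1422$)
$F{\left(N \right)} = -3 + \frac{289}{N}$
$m{\left(t,X \right)} = 316 - t$
$\frac{100467 + F{\left(-238 \right)}}{z{\left(-167 \right)} + m{\left(203,s \right)}} = \frac{100467 - \left(3 - \frac{289}{-238}\right)}{1422 + \left(316 - 203\right)} = \frac{100467 + \left(-3 + 289 \left(- \frac{1}{238}\right)\right)}{1422 + \left(316 - 203\right)} = \frac{100467 - \frac{59}{14}}{1422 + 113} = \frac{100467 - \frac{59}{14}}{1535} = \frac{1406479}{14} \cdot \frac{1}{1535} = \frac{1406479}{21490}$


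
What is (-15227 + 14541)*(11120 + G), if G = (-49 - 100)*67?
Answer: -779982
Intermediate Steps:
G = -9983 (G = -149*67 = -9983)
(-15227 + 14541)*(11120 + G) = (-15227 + 14541)*(11120 - 9983) = -686*1137 = -779982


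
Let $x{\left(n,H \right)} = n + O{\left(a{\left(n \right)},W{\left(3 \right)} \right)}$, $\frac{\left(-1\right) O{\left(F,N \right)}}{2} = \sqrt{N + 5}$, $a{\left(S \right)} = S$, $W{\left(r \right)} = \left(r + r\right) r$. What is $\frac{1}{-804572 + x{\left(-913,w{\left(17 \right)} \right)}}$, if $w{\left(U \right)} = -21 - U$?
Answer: $- \frac{805485}{648806085133} + \frac{2 \sqrt{23}}{648806085133} \approx -1.2415 \cdot 10^{-6}$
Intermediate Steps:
$W{\left(r \right)} = 2 r^{2}$ ($W{\left(r \right)} = 2 r r = 2 r^{2}$)
$O{\left(F,N \right)} = - 2 \sqrt{5 + N}$ ($O{\left(F,N \right)} = - 2 \sqrt{N + 5} = - 2 \sqrt{5 + N}$)
$x{\left(n,H \right)} = n - 2 \sqrt{23}$ ($x{\left(n,H \right)} = n - 2 \sqrt{5 + 2 \cdot 3^{2}} = n - 2 \sqrt{5 + 2 \cdot 9} = n - 2 \sqrt{5 + 18} = n - 2 \sqrt{23}$)
$\frac{1}{-804572 + x{\left(-913,w{\left(17 \right)} \right)}} = \frac{1}{-804572 - \left(913 + 2 \sqrt{23}\right)} = \frac{1}{-805485 - 2 \sqrt{23}}$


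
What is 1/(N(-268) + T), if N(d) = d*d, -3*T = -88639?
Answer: 3/304111 ≈ 9.8648e-6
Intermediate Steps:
T = 88639/3 (T = -⅓*(-88639) = 88639/3 ≈ 29546.)
N(d) = d²
1/(N(-268) + T) = 1/((-268)² + 88639/3) = 1/(71824 + 88639/3) = 1/(304111/3) = 3/304111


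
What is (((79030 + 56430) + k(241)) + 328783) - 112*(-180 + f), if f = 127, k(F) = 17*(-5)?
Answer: 470094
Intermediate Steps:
k(F) = -85
(((79030 + 56430) + k(241)) + 328783) - 112*(-180 + f) = (((79030 + 56430) - 85) + 328783) - 112*(-180 + 127) = ((135460 - 85) + 328783) - 112*(-53) = (135375 + 328783) + 5936 = 464158 + 5936 = 470094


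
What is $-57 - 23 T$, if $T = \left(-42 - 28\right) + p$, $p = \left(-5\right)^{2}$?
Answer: $978$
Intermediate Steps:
$p = 25$
$T = -45$ ($T = \left(-42 - 28\right) + 25 = -70 + 25 = -45$)
$-57 - 23 T = -57 - -1035 = -57 + 1035 = 978$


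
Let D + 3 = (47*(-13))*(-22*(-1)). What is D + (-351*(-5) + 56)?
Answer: -11634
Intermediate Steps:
D = -13445 (D = -3 + (47*(-13))*(-22*(-1)) = -3 - 611*22 = -3 - 13442 = -13445)
D + (-351*(-5) + 56) = -13445 + (-351*(-5) + 56) = -13445 + (1755 + 56) = -13445 + 1811 = -11634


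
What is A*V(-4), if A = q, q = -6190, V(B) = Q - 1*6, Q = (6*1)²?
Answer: -185700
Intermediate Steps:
Q = 36 (Q = 6² = 36)
V(B) = 30 (V(B) = 36 - 1*6 = 36 - 6 = 30)
A = -6190
A*V(-4) = -6190*30 = -185700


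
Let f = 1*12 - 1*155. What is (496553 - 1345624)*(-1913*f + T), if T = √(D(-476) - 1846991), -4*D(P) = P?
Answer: -232271013689 - 5094426*I*√51302 ≈ -2.3227e+11 - 1.1539e+9*I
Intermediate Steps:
D(P) = -P/4
f = -143 (f = 12 - 155 = -143)
T = 6*I*√51302 (T = √(-¼*(-476) - 1846991) = √(119 - 1846991) = √(-1846872) = 6*I*√51302 ≈ 1359.0*I)
(496553 - 1345624)*(-1913*f + T) = (496553 - 1345624)*(-1913*(-143) + 6*I*√51302) = -849071*(273559 + 6*I*√51302) = -232271013689 - 5094426*I*√51302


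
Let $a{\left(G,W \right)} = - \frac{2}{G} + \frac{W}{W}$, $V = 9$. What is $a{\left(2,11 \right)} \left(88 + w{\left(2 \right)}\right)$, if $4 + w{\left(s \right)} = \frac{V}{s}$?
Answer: $0$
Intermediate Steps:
$a{\left(G,W \right)} = 1 - \frac{2}{G}$ ($a{\left(G,W \right)} = - \frac{2}{G} + 1 = 1 - \frac{2}{G}$)
$w{\left(s \right)} = -4 + \frac{9}{s}$
$a{\left(2,11 \right)} \left(88 + w{\left(2 \right)}\right) = \frac{-2 + 2}{2} \left(88 - \left(4 - \frac{9}{2}\right)\right) = \frac{1}{2} \cdot 0 \left(88 + \left(-4 + 9 \cdot \frac{1}{2}\right)\right) = 0 \left(88 + \left(-4 + \frac{9}{2}\right)\right) = 0 \left(88 + \frac{1}{2}\right) = 0 \cdot \frac{177}{2} = 0$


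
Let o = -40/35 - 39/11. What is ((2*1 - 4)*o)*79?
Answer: 57038/77 ≈ 740.75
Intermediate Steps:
o = -361/77 (o = -40*1/35 - 39*1/11 = -8/7 - 39/11 = -361/77 ≈ -4.6883)
((2*1 - 4)*o)*79 = ((2*1 - 4)*(-361/77))*79 = ((2 - 4)*(-361/77))*79 = -2*(-361/77)*79 = (722/77)*79 = 57038/77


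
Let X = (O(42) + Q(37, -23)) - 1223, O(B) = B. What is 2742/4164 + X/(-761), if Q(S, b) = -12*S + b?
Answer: 1491489/528134 ≈ 2.8241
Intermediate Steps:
Q(S, b) = b - 12*S
X = -1648 (X = (42 + (-23 - 12*37)) - 1223 = (42 + (-23 - 444)) - 1223 = (42 - 467) - 1223 = -425 - 1223 = -1648)
2742/4164 + X/(-761) = 2742/4164 - 1648/(-761) = 2742*(1/4164) - 1648*(-1/761) = 457/694 + 1648/761 = 1491489/528134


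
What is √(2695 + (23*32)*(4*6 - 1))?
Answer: √19623 ≈ 140.08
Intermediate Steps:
√(2695 + (23*32)*(4*6 - 1)) = √(2695 + 736*(24 - 1)) = √(2695 + 736*23) = √(2695 + 16928) = √19623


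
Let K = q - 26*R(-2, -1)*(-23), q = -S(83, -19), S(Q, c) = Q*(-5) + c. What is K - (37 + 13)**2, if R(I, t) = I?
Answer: -3262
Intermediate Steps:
S(Q, c) = c - 5*Q (S(Q, c) = -5*Q + c = c - 5*Q)
q = 434 (q = -(-19 - 5*83) = -(-19 - 415) = -1*(-434) = 434)
K = -762 (K = 434 - 26*(-2)*(-23) = 434 - (-52)*(-23) = 434 - 1*1196 = 434 - 1196 = -762)
K - (37 + 13)**2 = -762 - (37 + 13)**2 = -762 - 1*50**2 = -762 - 1*2500 = -762 - 2500 = -3262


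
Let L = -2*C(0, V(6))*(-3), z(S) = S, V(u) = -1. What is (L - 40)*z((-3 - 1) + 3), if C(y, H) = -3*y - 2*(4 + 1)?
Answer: 100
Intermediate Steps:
C(y, H) = -10 - 3*y (C(y, H) = -3*y - 2*5 = -3*y - 10 = -10 - 3*y)
L = -60 (L = -2*(-10 - 3*0)*(-3) = -2*(-10 + 0)*(-3) = -2*(-10)*(-3) = 20*(-3) = -60)
(L - 40)*z((-3 - 1) + 3) = (-60 - 40)*((-3 - 1) + 3) = -100*(-4 + 3) = -100*(-1) = 100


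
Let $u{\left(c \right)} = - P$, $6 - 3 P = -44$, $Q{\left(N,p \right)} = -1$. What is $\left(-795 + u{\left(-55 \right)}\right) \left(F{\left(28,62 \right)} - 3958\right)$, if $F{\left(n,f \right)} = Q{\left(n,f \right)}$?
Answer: $\frac{9640165}{3} \approx 3.2134 \cdot 10^{6}$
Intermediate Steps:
$F{\left(n,f \right)} = -1$
$P = \frac{50}{3}$ ($P = 2 - - \frac{44}{3} = 2 + \frac{44}{3} = \frac{50}{3} \approx 16.667$)
$u{\left(c \right)} = - \frac{50}{3}$ ($u{\left(c \right)} = \left(-1\right) \frac{50}{3} = - \frac{50}{3}$)
$\left(-795 + u{\left(-55 \right)}\right) \left(F{\left(28,62 \right)} - 3958\right) = \left(-795 - \frac{50}{3}\right) \left(-1 - 3958\right) = \left(- \frac{2435}{3}\right) \left(-3959\right) = \frac{9640165}{3}$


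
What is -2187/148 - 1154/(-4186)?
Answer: -4491995/309764 ≈ -14.501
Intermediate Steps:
-2187/148 - 1154/(-4186) = -2187*1/148 - 1154*(-1/4186) = -2187/148 + 577/2093 = -4491995/309764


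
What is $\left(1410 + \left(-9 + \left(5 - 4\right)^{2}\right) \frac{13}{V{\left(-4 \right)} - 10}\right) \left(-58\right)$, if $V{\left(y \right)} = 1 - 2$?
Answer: $- \frac{905612}{11} \approx -82328.0$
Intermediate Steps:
$V{\left(y \right)} = -1$ ($V{\left(y \right)} = 1 - 2 = -1$)
$\left(1410 + \left(-9 + \left(5 - 4\right)^{2}\right) \frac{13}{V{\left(-4 \right)} - 10}\right) \left(-58\right) = \left(1410 + \left(-9 + \left(5 - 4\right)^{2}\right) \frac{13}{-1 - 10}\right) \left(-58\right) = \left(1410 + \left(-9 + 1^{2}\right) \frac{13}{-1 - 10}\right) \left(-58\right) = \left(1410 + \left(-9 + 1\right) \frac{13}{-11}\right) \left(-58\right) = \left(1410 - 8 \cdot 13 \left(- \frac{1}{11}\right)\right) \left(-58\right) = \left(1410 - - \frac{104}{11}\right) \left(-58\right) = \left(1410 + \frac{104}{11}\right) \left(-58\right) = \frac{15614}{11} \left(-58\right) = - \frac{905612}{11}$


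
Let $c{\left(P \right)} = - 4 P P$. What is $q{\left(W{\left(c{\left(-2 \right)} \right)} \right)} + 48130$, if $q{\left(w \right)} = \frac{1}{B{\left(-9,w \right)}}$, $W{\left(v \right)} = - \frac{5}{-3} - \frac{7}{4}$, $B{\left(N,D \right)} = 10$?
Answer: $\frac{481301}{10} \approx 48130.0$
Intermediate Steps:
$c{\left(P \right)} = - 4 P^{2}$
$W{\left(v \right)} = - \frac{1}{12}$ ($W{\left(v \right)} = \left(-5\right) \left(- \frac{1}{3}\right) - \frac{7}{4} = \frac{5}{3} - \frac{7}{4} = - \frac{1}{12}$)
$q{\left(w \right)} = \frac{1}{10}$
$q{\left(W{\left(c{\left(-2 \right)} \right)} \right)} + 48130 = \frac{1}{10} + 48130 = \frac{481301}{10}$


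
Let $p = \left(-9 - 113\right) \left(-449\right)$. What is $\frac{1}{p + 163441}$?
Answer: $\frac{1}{218219} \approx 4.5826 \cdot 10^{-6}$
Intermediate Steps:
$p = 54778$ ($p = \left(-122\right) \left(-449\right) = 54778$)
$\frac{1}{p + 163441} = \frac{1}{54778 + 163441} = \frac{1}{218219}$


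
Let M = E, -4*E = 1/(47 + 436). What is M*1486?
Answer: -743/966 ≈ -0.76915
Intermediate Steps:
E = -1/1932 (E = -1/(4*(47 + 436)) = -1/4/483 = -1/4*1/483 = -1/1932 ≈ -0.00051760)
M = -1/1932 ≈ -0.00051760
M*1486 = -1/1932*1486 = -743/966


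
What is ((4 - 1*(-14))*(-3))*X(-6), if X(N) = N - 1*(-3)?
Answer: 162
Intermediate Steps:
X(N) = 3 + N (X(N) = N + 3 = 3 + N)
((4 - 1*(-14))*(-3))*X(-6) = ((4 - 1*(-14))*(-3))*(3 - 6) = ((4 + 14)*(-3))*(-3) = (18*(-3))*(-3) = -54*(-3) = 162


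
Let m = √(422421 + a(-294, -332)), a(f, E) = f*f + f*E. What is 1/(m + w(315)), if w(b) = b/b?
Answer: -1/606464 + 3*√67385/606464 ≈ 0.0012824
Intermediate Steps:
w(b) = 1
a(f, E) = f² + E*f
m = 3*√67385 (m = √(422421 - 294*(-332 - 294)) = √(422421 - 294*(-626)) = √(422421 + 184044) = √606465 = 3*√67385 ≈ 778.76)
1/(m + w(315)) = 1/(3*√67385 + 1) = 1/(1 + 3*√67385)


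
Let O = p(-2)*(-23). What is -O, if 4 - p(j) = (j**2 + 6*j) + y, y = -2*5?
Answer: 506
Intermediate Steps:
y = -10 (y = -1*10 = -10)
p(j) = 14 - j**2 - 6*j (p(j) = 4 - ((j**2 + 6*j) - 10) = 4 - (-10 + j**2 + 6*j) = 4 + (10 - j**2 - 6*j) = 14 - j**2 - 6*j)
O = -506 (O = (14 - 1*(-2)**2 - 6*(-2))*(-23) = (14 - 1*4 + 12)*(-23) = (14 - 4 + 12)*(-23) = 22*(-23) = -506)
-O = -1*(-506) = 506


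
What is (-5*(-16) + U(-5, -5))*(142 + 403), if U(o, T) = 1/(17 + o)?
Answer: 523745/12 ≈ 43645.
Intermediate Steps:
(-5*(-16) + U(-5, -5))*(142 + 403) = (-5*(-16) + 1/(17 - 5))*(142 + 403) = (80 + 1/12)*545 = (961/12)*545 = 523745/12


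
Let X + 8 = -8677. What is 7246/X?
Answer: -7246/8685 ≈ -0.83431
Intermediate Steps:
X = -8685 (X = -8 - 8677 = -8685)
7246/X = 7246/(-8685) = 7246*(-1/8685) = -7246/8685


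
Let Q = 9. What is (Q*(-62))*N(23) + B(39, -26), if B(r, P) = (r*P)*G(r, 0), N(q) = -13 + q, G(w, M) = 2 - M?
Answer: -7608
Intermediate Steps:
B(r, P) = 2*P*r (B(r, P) = (r*P)*(2 - 1*0) = (P*r)*(2 + 0) = (P*r)*2 = 2*P*r)
(Q*(-62))*N(23) + B(39, -26) = (9*(-62))*(-13 + 23) + 2*(-26)*39 = -558*10 - 2028 = -5580 - 2028 = -7608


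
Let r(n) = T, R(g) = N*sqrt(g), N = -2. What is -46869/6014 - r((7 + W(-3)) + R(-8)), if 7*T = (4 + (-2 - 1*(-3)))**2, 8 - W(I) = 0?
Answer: -478433/42098 ≈ -11.365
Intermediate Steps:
W(I) = 8 (W(I) = 8 - 1*0 = 8 + 0 = 8)
T = 25/7 (T = (4 + (-2 - 1*(-3)))**2/7 = (4 + (-2 + 3))**2/7 = (4 + 1)**2/7 = (1/7)*5**2 = (1/7)*25 = 25/7 ≈ 3.5714)
R(g) = -2*sqrt(g)
r(n) = 25/7
-46869/6014 - r((7 + W(-3)) + R(-8)) = -46869/6014 - 1*25/7 = -46869*1/6014 - 25/7 = -46869/6014 - 25/7 = -478433/42098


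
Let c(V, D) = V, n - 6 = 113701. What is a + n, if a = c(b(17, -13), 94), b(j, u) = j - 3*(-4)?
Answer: 113736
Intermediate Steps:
b(j, u) = 12 + j (b(j, u) = j + 12 = 12 + j)
n = 113707 (n = 6 + 113701 = 113707)
a = 29 (a = 12 + 17 = 29)
a + n = 29 + 113707 = 113736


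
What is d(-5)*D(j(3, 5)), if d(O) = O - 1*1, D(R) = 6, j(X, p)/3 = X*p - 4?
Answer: -36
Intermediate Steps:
j(X, p) = -12 + 3*X*p (j(X, p) = 3*(X*p - 4) = 3*(-4 + X*p) = -12 + 3*X*p)
d(O) = -1 + O (d(O) = O - 1 = -1 + O)
d(-5)*D(j(3, 5)) = (-1 - 5)*6 = -6*6 = -36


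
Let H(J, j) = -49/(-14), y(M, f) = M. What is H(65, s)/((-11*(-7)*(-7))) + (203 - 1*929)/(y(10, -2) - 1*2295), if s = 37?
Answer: 109519/351890 ≈ 0.31123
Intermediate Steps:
H(J, j) = 7/2 (H(J, j) = -49*(-1/14) = 7/2)
H(65, s)/((-11*(-7)*(-7))) + (203 - 1*929)/(y(10, -2) - 1*2295) = 7/(2*((-11*(-7)*(-7)))) + (203 - 1*929)/(10 - 1*2295) = 7/(2*((-(-77)*(-7)))) + (203 - 929)/(10 - 2295) = 7/(2*((-1*539))) - 726/(-2285) = (7/2)/(-539) - 726*(-1/2285) = (7/2)*(-1/539) + 726/2285 = -1/154 + 726/2285 = 109519/351890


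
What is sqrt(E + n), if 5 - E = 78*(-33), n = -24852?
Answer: I*sqrt(22273) ≈ 149.24*I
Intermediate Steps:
E = 2579 (E = 5 - 78*(-33) = 5 - 1*(-2574) = 5 + 2574 = 2579)
sqrt(E + n) = sqrt(2579 - 24852) = sqrt(-22273) = I*sqrt(22273)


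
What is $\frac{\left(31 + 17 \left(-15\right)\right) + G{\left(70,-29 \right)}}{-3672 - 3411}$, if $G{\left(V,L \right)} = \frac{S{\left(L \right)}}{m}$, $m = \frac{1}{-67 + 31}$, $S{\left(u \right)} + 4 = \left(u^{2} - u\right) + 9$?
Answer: $\frac{31724}{7083} \approx 4.4789$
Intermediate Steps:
$S{\left(u \right)} = 5 + u^{2} - u$ ($S{\left(u \right)} = -4 + \left(\left(u^{2} - u\right) + 9\right) = -4 + \left(9 + u^{2} - u\right) = 5 + u^{2} - u$)
$m = - \frac{1}{36}$ ($m = \frac{1}{-36} = - \frac{1}{36} \approx -0.027778$)
$G{\left(V,L \right)} = -180 - 36 L^{2} + 36 L$ ($G{\left(V,L \right)} = \frac{5 + L^{2} - L}{- \frac{1}{36}} = \left(5 + L^{2} - L\right) \left(-36\right) = -180 - 36 L^{2} + 36 L$)
$\frac{\left(31 + 17 \left(-15\right)\right) + G{\left(70,-29 \right)}}{-3672 - 3411} = \frac{\left(31 + 17 \left(-15\right)\right) - \left(1224 + 30276\right)}{-3672 - 3411} = \frac{\left(31 - 255\right) - 31500}{-7083} = \left(-224 - 31500\right) \left(- \frac{1}{7083}\right) = \left(-31724\right) \left(- \frac{1}{7083}\right) = \frac{31724}{7083}$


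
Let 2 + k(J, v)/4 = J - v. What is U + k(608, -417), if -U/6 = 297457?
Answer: -1780650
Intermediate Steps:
k(J, v) = -8 - 4*v + 4*J (k(J, v) = -8 + 4*(J - v) = -8 + (-4*v + 4*J) = -8 - 4*v + 4*J)
U = -1784742 (U = -6*297457 = -1784742)
U + k(608, -417) = -1784742 + (-8 - 4*(-417) + 4*608) = -1784742 + (-8 + 1668 + 2432) = -1784742 + 4092 = -1780650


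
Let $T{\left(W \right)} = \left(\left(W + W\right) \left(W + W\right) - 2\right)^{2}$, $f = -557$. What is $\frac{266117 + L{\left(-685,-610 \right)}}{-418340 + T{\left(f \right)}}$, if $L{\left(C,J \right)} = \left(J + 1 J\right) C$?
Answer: $\frac{1101817}{1540065689696} \approx 7.1543 \cdot 10^{-7}$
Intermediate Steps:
$L{\left(C,J \right)} = 2 C J$ ($L{\left(C,J \right)} = \left(J + J\right) C = 2 J C = 2 C J$)
$T{\left(W \right)} = \left(-2 + 4 W^{2}\right)^{2}$ ($T{\left(W \right)} = \left(2 W 2 W - 2\right)^{2} = \left(4 W^{2} - 2\right)^{2} = \left(-2 + 4 W^{2}\right)^{2}$)
$\frac{266117 + L{\left(-685,-610 \right)}}{-418340 + T{\left(f \right)}} = \frac{266117 + 2 \left(-685\right) \left(-610\right)}{-418340 + 4 \left(-1 + 2 \left(-557\right)^{2}\right)^{2}} = \frac{266117 + 835700}{-418340 + 4 \left(-1 + 2 \cdot 310249\right)^{2}} = \frac{1101817}{-418340 + 4 \left(-1 + 620498\right)^{2}} = \frac{1101817}{-418340 + 4 \cdot 620497^{2}} = \frac{1101817}{-418340 + 4 \cdot 385016527009} = \frac{1101817}{-418340 + 1540066108036} = \frac{1101817}{1540065689696}$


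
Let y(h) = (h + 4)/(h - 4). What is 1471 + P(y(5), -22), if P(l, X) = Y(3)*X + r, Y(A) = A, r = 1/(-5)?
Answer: 7024/5 ≈ 1404.8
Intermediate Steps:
r = -1/5 ≈ -0.20000
y(h) = (4 + h)/(-4 + h)
P(l, X) = -1/5 + 3*X (P(l, X) = 3*X - 1/5 = -1/5 + 3*X)
1471 + P(y(5), -22) = 1471 + (-1/5 + 3*(-22)) = 1471 + (-1/5 - 66) = 1471 - 331/5 = 7024/5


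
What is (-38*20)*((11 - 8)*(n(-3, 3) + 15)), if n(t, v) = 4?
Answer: -43320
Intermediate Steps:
(-38*20)*((11 - 8)*(n(-3, 3) + 15)) = (-38*20)*((11 - 8)*(4 + 15)) = -2280*19 = -760*57 = -43320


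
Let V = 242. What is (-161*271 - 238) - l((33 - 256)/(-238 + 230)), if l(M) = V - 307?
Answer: -43804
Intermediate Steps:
l(M) = -65 (l(M) = 242 - 307 = -65)
(-161*271 - 238) - l((33 - 256)/(-238 + 230)) = (-161*271 - 238) - 1*(-65) = (-43631 - 238) + 65 = -43869 + 65 = -43804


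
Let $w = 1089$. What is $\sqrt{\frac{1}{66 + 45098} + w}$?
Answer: $\frac{\sqrt{555331993727}}{22582} \approx 33.0$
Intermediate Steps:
$\sqrt{\frac{1}{66 + 45098} + w} = \sqrt{\frac{1}{66 + 45098} + 1089} = \sqrt{\frac{1}{45164} + 1089} = \sqrt{\frac{49183597}{45164}} = \frac{\sqrt{555331993727}}{22582}$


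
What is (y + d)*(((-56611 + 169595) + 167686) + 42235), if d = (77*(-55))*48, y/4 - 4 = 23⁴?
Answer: 295813270500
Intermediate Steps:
y = 1119380 (y = 16 + 4*23⁴ = 16 + 4*279841 = 16 + 1119364 = 1119380)
d = -203280 (d = -4235*48 = -203280)
(y + d)*(((-56611 + 169595) + 167686) + 42235) = (1119380 - 203280)*(((-56611 + 169595) + 167686) + 42235) = 916100*((112984 + 167686) + 42235) = 916100*(280670 + 42235) = 916100*322905 = 295813270500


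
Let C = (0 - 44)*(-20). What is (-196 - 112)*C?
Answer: -271040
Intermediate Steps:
C = 880 (C = -44*(-20) = 880)
(-196 - 112)*C = (-196 - 112)*880 = -308*880 = -271040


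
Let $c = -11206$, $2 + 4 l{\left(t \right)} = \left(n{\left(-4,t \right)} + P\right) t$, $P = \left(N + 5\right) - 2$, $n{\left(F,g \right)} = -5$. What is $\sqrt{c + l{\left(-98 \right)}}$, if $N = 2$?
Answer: $\frac{i \sqrt{44826}}{2} \approx 105.86 i$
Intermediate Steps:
$P = 5$ ($P = \left(2 + 5\right) - 2 = 7 - 2 = 5$)
$l{\left(t \right)} = - \frac{1}{2}$ ($l{\left(t \right)} = - \frac{1}{2} + \frac{\left(-5 + 5\right) t}{4} = - \frac{1}{2} + \frac{0 t}{4} = - \frac{1}{2} + \frac{1}{4} \cdot 0 = - \frac{1}{2} + 0 = - \frac{1}{2}$)
$\sqrt{c + l{\left(-98 \right)}} = \sqrt{-11206 - \frac{1}{2}} = \sqrt{- \frac{22413}{2}} = \frac{i \sqrt{44826}}{2}$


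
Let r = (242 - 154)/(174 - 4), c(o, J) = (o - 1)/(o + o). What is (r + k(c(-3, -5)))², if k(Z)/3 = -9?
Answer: 5067001/7225 ≈ 701.32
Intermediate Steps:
c(o, J) = (-1 + o)/(2*o) (c(o, J) = (-1 + o)/((2*o)) = (-1 + o)*(1/(2*o)) = (-1 + o)/(2*o))
k(Z) = -27 (k(Z) = 3*(-9) = -27)
r = 44/85 (r = 88/170 = 88*(1/170) = 44/85 ≈ 0.51765)
(r + k(c(-3, -5)))² = (44/85 - 27)² = (-2251/85)² = 5067001/7225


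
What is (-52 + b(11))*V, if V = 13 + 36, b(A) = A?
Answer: -2009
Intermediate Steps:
V = 49
(-52 + b(11))*V = (-52 + 11)*49 = -41*49 = -2009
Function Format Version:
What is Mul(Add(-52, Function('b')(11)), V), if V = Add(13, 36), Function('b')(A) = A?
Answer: -2009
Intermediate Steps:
V = 49
Mul(Add(-52, Function('b')(11)), V) = Mul(Add(-52, 11), 49) = Mul(-41, 49) = -2009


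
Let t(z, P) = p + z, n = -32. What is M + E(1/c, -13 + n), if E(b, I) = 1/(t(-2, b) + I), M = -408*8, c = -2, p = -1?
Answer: -156673/48 ≈ -3264.0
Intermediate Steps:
t(z, P) = -1 + z
M = -3264
E(b, I) = 1/(-3 + I) (E(b, I) = 1/((-1 - 2) + I) = 1/(-3 + I))
M + E(1/c, -13 + n) = -3264 + 1/(-3 + (-13 - 32)) = -3264 + 1/(-3 - 45) = -3264 + 1/(-48) = -3264 - 1/48 = -156673/48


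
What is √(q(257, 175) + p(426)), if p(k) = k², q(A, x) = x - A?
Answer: √181394 ≈ 425.90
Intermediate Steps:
√(q(257, 175) + p(426)) = √((175 - 1*257) + 426²) = √((175 - 257) + 181476) = √(-82 + 181476) = √181394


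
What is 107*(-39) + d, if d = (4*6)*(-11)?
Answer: -4437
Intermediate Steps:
d = -264 (d = 24*(-11) = -264)
107*(-39) + d = 107*(-39) - 264 = -4173 - 264 = -4437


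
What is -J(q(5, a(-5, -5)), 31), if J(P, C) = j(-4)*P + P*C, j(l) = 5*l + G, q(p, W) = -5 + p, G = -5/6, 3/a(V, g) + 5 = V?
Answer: 0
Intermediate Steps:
a(V, g) = 3/(-5 + V)
G = -⅚ (G = -5*⅙ = -⅚ ≈ -0.83333)
j(l) = -⅚ + 5*l (j(l) = 5*l - ⅚ = -⅚ + 5*l)
J(P, C) = -125*P/6 + C*P (J(P, C) = (-⅚ + 5*(-4))*P + P*C = (-⅚ - 20)*P + C*P = -125*P/6 + C*P)
-J(q(5, a(-5, -5)), 31) = -(-5 + 5)*(-125 + 6*31)/6 = -0*(-125 + 186)/6 = -0*61/6 = -1*0 = 0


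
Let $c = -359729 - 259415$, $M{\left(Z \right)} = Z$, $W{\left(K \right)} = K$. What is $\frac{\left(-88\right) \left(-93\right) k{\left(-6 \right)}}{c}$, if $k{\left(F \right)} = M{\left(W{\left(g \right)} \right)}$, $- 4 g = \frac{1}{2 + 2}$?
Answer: $\frac{1023}{1238288} \approx 0.00082614$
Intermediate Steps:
$g = - \frac{1}{16}$ ($g = - \frac{1}{4 \left(2 + 2\right)} = - \frac{1}{4 \cdot 4} = \left(- \frac{1}{4}\right) \frac{1}{4} = - \frac{1}{16} \approx -0.0625$)
$k{\left(F \right)} = - \frac{1}{16}$
$c = -619144$ ($c = -359729 - 259415 = -619144$)
$\frac{\left(-88\right) \left(-93\right) k{\left(-6 \right)}}{c} = \frac{\left(-88\right) \left(-93\right) \left(- \frac{1}{16}\right)}{-619144} = 8184 \left(- \frac{1}{16}\right) \left(- \frac{1}{619144}\right) = \left(- \frac{1023}{2}\right) \left(- \frac{1}{619144}\right) = \frac{1023}{1238288}$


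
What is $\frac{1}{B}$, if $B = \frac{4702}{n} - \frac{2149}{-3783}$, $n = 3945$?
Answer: $\frac{4974645}{8755157} \approx 0.5682$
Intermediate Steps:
$B = \frac{8755157}{4974645}$ ($B = \frac{4702}{3945} - \frac{2149}{-3783} = 4702 \cdot \frac{1}{3945} - - \frac{2149}{3783} = \frac{4702}{3945} + \frac{2149}{3783} = \frac{8755157}{4974645} \approx 1.76$)
$\frac{1}{B} = \frac{1}{\frac{8755157}{4974645}} = \frac{4974645}{8755157}$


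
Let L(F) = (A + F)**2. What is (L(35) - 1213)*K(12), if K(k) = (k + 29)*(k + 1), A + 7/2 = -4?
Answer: -973791/4 ≈ -2.4345e+5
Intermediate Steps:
A = -15/2 (A = -7/2 - 4 = -15/2 ≈ -7.5000)
L(F) = (-15/2 + F)**2
K(k) = (1 + k)*(29 + k) (K(k) = (29 + k)*(1 + k) = (1 + k)*(29 + k))
(L(35) - 1213)*K(12) = ((-15 + 2*35)**2/4 - 1213)*(29 + 12**2 + 30*12) = ((-15 + 70)**2/4 - 1213)*(29 + 144 + 360) = ((1/4)*55**2 - 1213)*533 = ((1/4)*3025 - 1213)*533 = (3025/4 - 1213)*533 = -1827/4*533 = -973791/4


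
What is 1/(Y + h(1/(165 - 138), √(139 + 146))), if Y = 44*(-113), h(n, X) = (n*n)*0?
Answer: -1/4972 ≈ -0.00020113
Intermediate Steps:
h(n, X) = 0 (h(n, X) = n²*0 = 0)
Y = -4972
1/(Y + h(1/(165 - 138), √(139 + 146))) = 1/(-4972 + 0) = 1/(-4972) = -1/4972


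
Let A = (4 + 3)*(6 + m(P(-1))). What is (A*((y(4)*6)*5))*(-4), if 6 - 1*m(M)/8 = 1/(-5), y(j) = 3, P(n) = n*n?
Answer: -140112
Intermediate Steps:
P(n) = n²
m(M) = 248/5 (m(M) = 48 - 8/(-5) = 48 - 8*(-⅕) = 48 + 8/5 = 248/5)
A = 1946/5 (A = (4 + 3)*(6 + 248/5) = 7*(278/5) = 1946/5 ≈ 389.20)
(A*((y(4)*6)*5))*(-4) = (1946*((3*6)*5)/5)*(-4) = (1946*(18*5)/5)*(-4) = ((1946/5)*90)*(-4) = 35028*(-4) = -140112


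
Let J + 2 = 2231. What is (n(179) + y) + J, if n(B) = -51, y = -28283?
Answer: -26105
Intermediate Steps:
J = 2229 (J = -2 + 2231 = 2229)
(n(179) + y) + J = (-51 - 28283) + 2229 = -28334 + 2229 = -26105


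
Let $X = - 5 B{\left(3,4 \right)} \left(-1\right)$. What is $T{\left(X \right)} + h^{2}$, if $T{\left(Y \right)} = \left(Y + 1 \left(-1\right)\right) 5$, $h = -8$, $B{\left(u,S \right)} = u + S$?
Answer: $234$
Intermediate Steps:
$B{\left(u,S \right)} = S + u$
$X = 35$ ($X = - 5 \left(4 + 3\right) \left(-1\right) = \left(-5\right) 7 \left(-1\right) = \left(-35\right) \left(-1\right) = 35$)
$T{\left(Y \right)} = -5 + 5 Y$ ($T{\left(Y \right)} = \left(Y - 1\right) 5 = \left(-1 + Y\right) 5 = -5 + 5 Y$)
$T{\left(X \right)} + h^{2} = \left(-5 + 5 \cdot 35\right) + \left(-8\right)^{2} = \left(-5 + 175\right) + 64 = 170 + 64 = 234$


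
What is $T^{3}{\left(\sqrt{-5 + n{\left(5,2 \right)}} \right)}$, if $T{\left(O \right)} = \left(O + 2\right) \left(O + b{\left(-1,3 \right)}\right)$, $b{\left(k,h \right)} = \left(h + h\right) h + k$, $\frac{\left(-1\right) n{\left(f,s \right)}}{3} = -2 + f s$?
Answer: $-156910 - 197486 i \sqrt{29} \approx -1.5691 \cdot 10^{5} - 1.0635 \cdot 10^{6} i$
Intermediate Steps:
$n{\left(f,s \right)} = 6 - 3 f s$ ($n{\left(f,s \right)} = - 3 \left(-2 + f s\right) = 6 - 3 f s$)
$b{\left(k,h \right)} = k + 2 h^{2}$ ($b{\left(k,h \right)} = 2 h h + k = 2 h^{2} + k = k + 2 h^{2}$)
$T{\left(O \right)} = \left(2 + O\right) \left(17 + O\right)$ ($T{\left(O \right)} = \left(O + 2\right) \left(O - \left(1 - 2 \cdot 3^{2}\right)\right) = \left(2 + O\right) \left(O + \left(-1 + 2 \cdot 9\right)\right) = \left(2 + O\right) \left(O + \left(-1 + 18\right)\right) = \left(2 + O\right) \left(O + 17\right) = \left(2 + O\right) \left(17 + O\right)$)
$T^{3}{\left(\sqrt{-5 + n{\left(5,2 \right)}} \right)} = \left(34 + \left(\sqrt{-5 + \left(6 - 15 \cdot 2\right)}\right)^{2} + 19 \sqrt{-5 + \left(6 - 15 \cdot 2\right)}\right)^{3} = \left(34 + \left(\sqrt{-5 + \left(6 - 30\right)}\right)^{2} + 19 \sqrt{-5 + \left(6 - 30\right)}\right)^{3} = \left(34 + \left(\sqrt{-5 - 24}\right)^{2} + 19 \sqrt{-5 - 24}\right)^{3} = \left(34 + \left(\sqrt{-29}\right)^{2} + 19 \sqrt{-29}\right)^{3} = \left(34 + \left(i \sqrt{29}\right)^{2} + 19 i \sqrt{29}\right)^{3} = \left(34 - 29 + 19 i \sqrt{29}\right)^{3} = \left(5 + 19 i \sqrt{29}\right)^{3}$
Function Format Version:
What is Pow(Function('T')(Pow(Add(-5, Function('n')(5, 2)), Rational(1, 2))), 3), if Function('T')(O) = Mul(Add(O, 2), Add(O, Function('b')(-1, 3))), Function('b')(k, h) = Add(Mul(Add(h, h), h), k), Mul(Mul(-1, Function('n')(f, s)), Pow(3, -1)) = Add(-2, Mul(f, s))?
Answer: Add(-156910, Mul(-197486, I, Pow(29, Rational(1, 2)))) ≈ Add(-1.5691e+5, Mul(-1.0635e+6, I))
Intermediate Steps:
Function('n')(f, s) = Add(6, Mul(-3, f, s)) (Function('n')(f, s) = Mul(-3, Add(-2, Mul(f, s))) = Add(6, Mul(-3, f, s)))
Function('b')(k, h) = Add(k, Mul(2, Pow(h, 2))) (Function('b')(k, h) = Add(Mul(Mul(2, h), h), k) = Add(Mul(2, Pow(h, 2)), k) = Add(k, Mul(2, Pow(h, 2))))
Function('T')(O) = Mul(Add(2, O), Add(17, O)) (Function('T')(O) = Mul(Add(O, 2), Add(O, Add(-1, Mul(2, Pow(3, 2))))) = Mul(Add(2, O), Add(O, Add(-1, Mul(2, 9)))) = Mul(Add(2, O), Add(O, Add(-1, 18))) = Mul(Add(2, O), Add(O, 17)) = Mul(Add(2, O), Add(17, O)))
Pow(Function('T')(Pow(Add(-5, Function('n')(5, 2)), Rational(1, 2))), 3) = Pow(Add(34, Pow(Pow(Add(-5, Add(6, Mul(-3, 5, 2))), Rational(1, 2)), 2), Mul(19, Pow(Add(-5, Add(6, Mul(-3, 5, 2))), Rational(1, 2)))), 3) = Pow(Add(34, Pow(Pow(Add(-5, Add(6, -30)), Rational(1, 2)), 2), Mul(19, Pow(Add(-5, Add(6, -30)), Rational(1, 2)))), 3) = Pow(Add(34, Pow(Pow(Add(-5, -24), Rational(1, 2)), 2), Mul(19, Pow(Add(-5, -24), Rational(1, 2)))), 3) = Pow(Add(34, Pow(Pow(-29, Rational(1, 2)), 2), Mul(19, Pow(-29, Rational(1, 2)))), 3) = Pow(Add(34, Pow(Mul(I, Pow(29, Rational(1, 2))), 2), Mul(19, Mul(I, Pow(29, Rational(1, 2))))), 3) = Pow(Add(34, -29, Mul(19, I, Pow(29, Rational(1, 2)))), 3) = Pow(Add(5, Mul(19, I, Pow(29, Rational(1, 2)))), 3)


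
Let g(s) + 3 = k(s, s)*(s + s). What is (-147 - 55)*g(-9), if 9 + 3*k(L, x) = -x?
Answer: 606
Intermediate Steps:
k(L, x) = -3 - x/3 (k(L, x) = -3 + (-x)/3 = -3 - x/3)
g(s) = -3 + 2*s*(-3 - s/3) (g(s) = -3 + (-3 - s/3)*(s + s) = -3 + (-3 - s/3)*(2*s) = -3 + 2*s*(-3 - s/3))
(-147 - 55)*g(-9) = (-147 - 55)*(-3 - 2/3*(-9)*(9 - 9)) = -202*(-3 - 2/3*(-9)*0) = -202*(-3 + 0) = -202*(-3) = 606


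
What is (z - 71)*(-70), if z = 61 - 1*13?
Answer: 1610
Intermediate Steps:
z = 48 (z = 61 - 13 = 48)
(z - 71)*(-70) = (48 - 71)*(-70) = -23*(-70) = 1610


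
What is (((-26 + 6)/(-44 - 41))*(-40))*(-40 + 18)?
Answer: 3520/17 ≈ 207.06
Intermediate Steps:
(((-26 + 6)/(-44 - 41))*(-40))*(-40 + 18) = (-20/(-85)*(-40))*(-22) = (-20*(-1/85)*(-40))*(-22) = ((4/17)*(-40))*(-22) = -160/17*(-22) = 3520/17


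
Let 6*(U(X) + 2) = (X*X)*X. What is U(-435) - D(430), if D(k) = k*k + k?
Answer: -27808289/2 ≈ -1.3904e+7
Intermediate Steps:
U(X) = -2 + X³/6 (U(X) = -2 + ((X*X)*X)/6 = -2 + (X²*X)/6 = -2 + X³/6)
D(k) = k + k² (D(k) = k² + k = k + k²)
U(-435) - D(430) = (-2 + (⅙)*(-435)³) - 430*(1 + 430) = (-2 + (⅙)*(-82312875)) - 430*431 = (-2 - 27437625/2) - 1*185330 = -27437629/2 - 185330 = -27808289/2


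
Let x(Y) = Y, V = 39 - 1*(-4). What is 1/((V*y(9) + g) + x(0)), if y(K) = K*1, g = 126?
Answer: 1/513 ≈ 0.0019493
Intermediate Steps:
V = 43 (V = 39 + 4 = 43)
y(K) = K
1/((V*y(9) + g) + x(0)) = 1/((43*9 + 126) + 0) = 1/((387 + 126) + 0) = 1/(513 + 0) = 1/513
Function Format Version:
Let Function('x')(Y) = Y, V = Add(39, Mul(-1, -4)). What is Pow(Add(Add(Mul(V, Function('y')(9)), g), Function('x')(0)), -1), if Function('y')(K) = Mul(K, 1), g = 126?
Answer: Rational(1, 513) ≈ 0.0019493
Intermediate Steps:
V = 43 (V = Add(39, 4) = 43)
Function('y')(K) = K
Pow(Add(Add(Mul(V, Function('y')(9)), g), Function('x')(0)), -1) = Pow(Add(Add(Mul(43, 9), 126), 0), -1) = Pow(Add(Add(387, 126), 0), -1) = Pow(Add(513, 0), -1) = Pow(513, -1) = Rational(1, 513)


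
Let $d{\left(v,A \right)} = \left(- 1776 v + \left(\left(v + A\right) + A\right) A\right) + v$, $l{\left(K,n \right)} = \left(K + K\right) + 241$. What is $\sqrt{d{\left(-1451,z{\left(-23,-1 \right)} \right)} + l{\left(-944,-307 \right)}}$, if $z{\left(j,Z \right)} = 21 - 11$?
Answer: $4 \sqrt{159973} \approx 1599.9$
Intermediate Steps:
$l{\left(K,n \right)} = 241 + 2 K$ ($l{\left(K,n \right)} = 2 K + 241 = 241 + 2 K$)
$z{\left(j,Z \right)} = 10$ ($z{\left(j,Z \right)} = 21 - 11 = 10$)
$d{\left(v,A \right)} = - 1775 v + A \left(v + 2 A\right)$ ($d{\left(v,A \right)} = \left(- 1776 v + \left(\left(A + v\right) + A\right) A\right) + v = \left(- 1776 v + \left(v + 2 A\right) A\right) + v = \left(- 1776 v + A \left(v + 2 A\right)\right) + v = - 1775 v + A \left(v + 2 A\right)$)
$\sqrt{d{\left(-1451,z{\left(-23,-1 \right)} \right)} + l{\left(-944,-307 \right)}} = \sqrt{\left(\left(-1775\right) \left(-1451\right) + 2 \cdot 10^{2} + 10 \left(-1451\right)\right) + \left(241 + 2 \left(-944\right)\right)} = \sqrt{\left(2575525 + 2 \cdot 100 - 14510\right) + \left(241 - 1888\right)} = \sqrt{\left(2575525 + 200 - 14510\right) - 1647} = \sqrt{2561215 - 1647} = \sqrt{2559568} = 4 \sqrt{159973}$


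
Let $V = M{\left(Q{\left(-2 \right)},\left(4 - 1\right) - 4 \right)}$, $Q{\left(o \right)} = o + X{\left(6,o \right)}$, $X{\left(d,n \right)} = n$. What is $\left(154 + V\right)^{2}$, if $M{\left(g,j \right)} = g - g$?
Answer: $23716$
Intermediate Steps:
$Q{\left(o \right)} = 2 o$ ($Q{\left(o \right)} = o + o = 2 o$)
$M{\left(g,j \right)} = 0$
$V = 0$
$\left(154 + V\right)^{2} = \left(154 + 0\right)^{2} = 154^{2} = 23716$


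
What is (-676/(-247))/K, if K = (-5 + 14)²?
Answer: 52/1539 ≈ 0.033788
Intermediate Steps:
K = 81 (K = 9² = 81)
(-676/(-247))/K = -676/(-247)/81 = -676*(-1/247)*(1/81) = (52/19)*(1/81) = 52/1539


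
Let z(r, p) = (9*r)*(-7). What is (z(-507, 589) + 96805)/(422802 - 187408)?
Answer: 64373/117697 ≈ 0.54694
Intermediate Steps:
z(r, p) = -63*r
(z(-507, 589) + 96805)/(422802 - 187408) = (-63*(-507) + 96805)/(422802 - 187408) = (31941 + 96805)/235394 = 128746*(1/235394) = 64373/117697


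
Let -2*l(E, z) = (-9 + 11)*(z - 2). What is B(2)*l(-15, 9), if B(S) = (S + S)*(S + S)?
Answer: -112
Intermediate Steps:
l(E, z) = 2 - z (l(E, z) = -(-9 + 11)*(z - 2)/2 = -(-2 + z) = -(-4 + 2*z)/2 = 2 - z)
B(S) = 4*S**2 (B(S) = (2*S)*(2*S) = 4*S**2)
B(2)*l(-15, 9) = (4*2**2)*(2 - 1*9) = (4*4)*(2 - 9) = 16*(-7) = -112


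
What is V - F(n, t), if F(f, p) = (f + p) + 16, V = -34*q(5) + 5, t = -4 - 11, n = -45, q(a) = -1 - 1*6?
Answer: 287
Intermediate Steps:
q(a) = -7 (q(a) = -1 - 6 = -7)
t = -15
V = 243 (V = -34*(-7) + 5 = 238 + 5 = 243)
F(f, p) = 16 + f + p
V - F(n, t) = 243 - (16 - 45 - 15) = 243 - 1*(-44) = 243 + 44 = 287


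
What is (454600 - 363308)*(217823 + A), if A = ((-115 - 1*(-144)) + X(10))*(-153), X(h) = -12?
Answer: 19648046824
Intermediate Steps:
A = -2601 (A = ((-115 - 1*(-144)) - 12)*(-153) = ((-115 + 144) - 12)*(-153) = (29 - 12)*(-153) = 17*(-153) = -2601)
(454600 - 363308)*(217823 + A) = (454600 - 363308)*(217823 - 2601) = 91292*215222 = 19648046824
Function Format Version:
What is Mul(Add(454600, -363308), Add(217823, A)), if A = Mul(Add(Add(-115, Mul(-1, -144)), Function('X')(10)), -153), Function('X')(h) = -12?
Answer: 19648046824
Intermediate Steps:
A = -2601 (A = Mul(Add(Add(-115, Mul(-1, -144)), -12), -153) = Mul(Add(Add(-115, 144), -12), -153) = Mul(Add(29, -12), -153) = Mul(17, -153) = -2601)
Mul(Add(454600, -363308), Add(217823, A)) = Mul(Add(454600, -363308), Add(217823, -2601)) = Mul(91292, 215222) = 19648046824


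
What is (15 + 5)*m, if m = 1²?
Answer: 20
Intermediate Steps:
m = 1
(15 + 5)*m = (15 + 5)*1 = 20*1 = 20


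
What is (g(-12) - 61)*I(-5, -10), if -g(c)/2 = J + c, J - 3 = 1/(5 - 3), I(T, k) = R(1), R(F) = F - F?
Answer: 0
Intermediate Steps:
R(F) = 0
I(T, k) = 0
J = 7/2 (J = 3 + 1/(5 - 3) = 3 + 1/2 = 3 + ½ = 7/2 ≈ 3.5000)
g(c) = -7 - 2*c (g(c) = -2*(7/2 + c) = -7 - 2*c)
(g(-12) - 61)*I(-5, -10) = ((-7 - 2*(-12)) - 61)*0 = ((-7 + 24) - 61)*0 = (17 - 61)*0 = -44*0 = 0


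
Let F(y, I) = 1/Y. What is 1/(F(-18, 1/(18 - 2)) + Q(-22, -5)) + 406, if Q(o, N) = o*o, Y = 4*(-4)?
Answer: 3143674/7743 ≈ 406.00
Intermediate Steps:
Y = -16
Q(o, N) = o²
F(y, I) = -1/16 (F(y, I) = 1/(-16) = -1/16)
1/(F(-18, 1/(18 - 2)) + Q(-22, -5)) + 406 = 1/(-1/16 + (-22)²) + 406 = 1/(-1/16 + 484) + 406 = 1/(7743/16) + 406 = 16/7743 + 406 = 3143674/7743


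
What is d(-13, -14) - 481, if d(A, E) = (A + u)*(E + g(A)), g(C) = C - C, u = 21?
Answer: -593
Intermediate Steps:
g(C) = 0
d(A, E) = E*(21 + A) (d(A, E) = (A + 21)*(E + 0) = (21 + A)*E = E*(21 + A))
d(-13, -14) - 481 = -14*(21 - 13) - 481 = -14*8 - 481 = -112 - 481 = -593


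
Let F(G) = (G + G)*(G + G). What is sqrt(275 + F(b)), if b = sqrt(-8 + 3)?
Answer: sqrt(255) ≈ 15.969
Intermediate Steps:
b = I*sqrt(5) (b = sqrt(-5) = I*sqrt(5) ≈ 2.2361*I)
F(G) = 4*G**2 (F(G) = (2*G)*(2*G) = 4*G**2)
sqrt(275 + F(b)) = sqrt(275 + 4*(I*sqrt(5))**2) = sqrt(275 + 4*(-5)) = sqrt(275 - 20) = sqrt(255)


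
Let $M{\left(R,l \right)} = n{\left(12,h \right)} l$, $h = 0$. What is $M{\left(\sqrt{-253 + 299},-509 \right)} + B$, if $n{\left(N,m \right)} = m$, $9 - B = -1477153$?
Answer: $1477162$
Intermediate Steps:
$B = 1477162$ ($B = 9 - -1477153 = 9 + 1477153 = 1477162$)
$M{\left(R,l \right)} = 0$ ($M{\left(R,l \right)} = 0 l = 0$)
$M{\left(\sqrt{-253 + 299},-509 \right)} + B = 0 + 1477162 = 1477162$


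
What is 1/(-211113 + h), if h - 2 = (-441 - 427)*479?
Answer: -1/626883 ≈ -1.5952e-6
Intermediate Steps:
h = -415770 (h = 2 + (-441 - 427)*479 = 2 - 868*479 = 2 - 415772 = -415770)
1/(-211113 + h) = 1/(-211113 - 415770) = 1/(-626883) = -1/626883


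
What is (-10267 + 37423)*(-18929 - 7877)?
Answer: -727943736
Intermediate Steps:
(-10267 + 37423)*(-18929 - 7877) = 27156*(-26806) = -727943736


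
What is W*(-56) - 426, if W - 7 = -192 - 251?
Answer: 23990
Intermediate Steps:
W = -436 (W = 7 + (-192 - 251) = 7 - 443 = -436)
W*(-56) - 426 = -436*(-56) - 426 = 24416 - 426 = 23990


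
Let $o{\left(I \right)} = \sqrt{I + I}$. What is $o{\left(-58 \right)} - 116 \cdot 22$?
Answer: $-2552 + 2 i \sqrt{29} \approx -2552.0 + 10.77 i$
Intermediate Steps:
$o{\left(I \right)} = \sqrt{2} \sqrt{I}$ ($o{\left(I \right)} = \sqrt{2 I} = \sqrt{2} \sqrt{I}$)
$o{\left(-58 \right)} - 116 \cdot 22 = \sqrt{2} \sqrt{-58} - 116 \cdot 22 = \sqrt{2} i \sqrt{58} - 2552 = 2 i \sqrt{29} - 2552 = -2552 + 2 i \sqrt{29}$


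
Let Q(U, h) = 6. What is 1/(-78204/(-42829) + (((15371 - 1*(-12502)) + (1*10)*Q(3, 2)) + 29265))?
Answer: 42829/2449811346 ≈ 1.7483e-5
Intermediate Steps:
1/(-78204/(-42829) + (((15371 - 1*(-12502)) + (1*10)*Q(3, 2)) + 29265)) = 1/(-78204/(-42829) + (((15371 - 1*(-12502)) + (1*10)*6) + 29265)) = 1/(-78204*(-1/42829) + (((15371 + 12502) + 10*6) + 29265)) = 1/(78204/42829 + ((27873 + 60) + 29265)) = 1/(78204/42829 + (27933 + 29265)) = 1/(78204/42829 + 57198) = 1/(2449811346/42829) = 42829/2449811346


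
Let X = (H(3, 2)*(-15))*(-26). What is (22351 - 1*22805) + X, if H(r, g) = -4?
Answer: -2014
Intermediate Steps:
X = -1560 (X = -4*(-15)*(-26) = 60*(-26) = -1560)
(22351 - 1*22805) + X = (22351 - 1*22805) - 1560 = (22351 - 22805) - 1560 = -454 - 1560 = -2014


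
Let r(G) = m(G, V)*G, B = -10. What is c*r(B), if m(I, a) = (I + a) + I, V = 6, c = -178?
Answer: -24920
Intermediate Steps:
m(I, a) = a + 2*I
r(G) = G*(6 + 2*G) (r(G) = (6 + 2*G)*G = G*(6 + 2*G))
c*r(B) = -356*(-10)*(3 - 10) = -356*(-10)*(-7) = -178*140 = -24920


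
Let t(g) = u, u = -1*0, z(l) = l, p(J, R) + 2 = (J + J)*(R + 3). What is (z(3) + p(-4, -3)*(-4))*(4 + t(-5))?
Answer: 44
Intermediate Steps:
p(J, R) = -2 + 2*J*(3 + R) (p(J, R) = -2 + (J + J)*(R + 3) = -2 + (2*J)*(3 + R) = -2 + 2*J*(3 + R))
u = 0
t(g) = 0
(z(3) + p(-4, -3)*(-4))*(4 + t(-5)) = (3 + (-2 + 6*(-4) + 2*(-4)*(-3))*(-4))*(4 + 0) = (3 + (-2 - 24 + 24)*(-4))*4 = (3 - 2*(-4))*4 = (3 + 8)*4 = 11*4 = 44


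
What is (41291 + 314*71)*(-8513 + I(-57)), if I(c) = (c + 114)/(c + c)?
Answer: -1082661795/2 ≈ -5.4133e+8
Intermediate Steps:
I(c) = (114 + c)/(2*c) (I(c) = (114 + c)/((2*c)) = (114 + c)*(1/(2*c)) = (114 + c)/(2*c))
(41291 + 314*71)*(-8513 + I(-57)) = (41291 + 314*71)*(-8513 + (½)*(114 - 57)/(-57)) = (41291 + 22294)*(-8513 + (½)*(-1/57)*57) = 63585*(-8513 - ½) = 63585*(-17027/2) = -1082661795/2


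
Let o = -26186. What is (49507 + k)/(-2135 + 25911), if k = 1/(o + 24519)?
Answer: 10316021/4954324 ≈ 2.0822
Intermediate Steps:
k = -1/1667 (k = 1/(-26186 + 24519) = 1/(-1667) = -1/1667 ≈ -0.00059988)
(49507 + k)/(-2135 + 25911) = (49507 - 1/1667)/(-2135 + 25911) = (82528168/1667)/23776 = (82528168/1667)*(1/23776) = 10316021/4954324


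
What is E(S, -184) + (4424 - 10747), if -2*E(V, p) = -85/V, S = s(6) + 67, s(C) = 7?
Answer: -935719/148 ≈ -6322.4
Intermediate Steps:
S = 74 (S = 7 + 67 = 74)
E(V, p) = 85/(2*V) (E(V, p) = -(-85)/(2*V) = 85/(2*V))
E(S, -184) + (4424 - 10747) = (85/2)/74 + (4424 - 10747) = (85/2)*(1/74) - 6323 = 85/148 - 6323 = -935719/148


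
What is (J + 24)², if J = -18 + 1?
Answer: 49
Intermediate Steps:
J = -17
(J + 24)² = (-17 + 24)² = 7² = 49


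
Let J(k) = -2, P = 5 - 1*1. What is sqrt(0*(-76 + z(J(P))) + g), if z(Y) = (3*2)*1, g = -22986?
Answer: 3*I*sqrt(2554) ≈ 151.61*I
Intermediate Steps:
P = 4 (P = 5 - 1 = 4)
z(Y) = 6 (z(Y) = 6*1 = 6)
sqrt(0*(-76 + z(J(P))) + g) = sqrt(0*(-76 + 6) - 22986) = sqrt(0*(-70) - 22986) = sqrt(0 - 22986) = sqrt(-22986) = 3*I*sqrt(2554)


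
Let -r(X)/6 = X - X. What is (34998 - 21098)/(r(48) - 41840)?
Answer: -695/2092 ≈ -0.33222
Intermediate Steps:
r(X) = 0 (r(X) = -6*(X - X) = -6*0 = 0)
(34998 - 21098)/(r(48) - 41840) = (34998 - 21098)/(0 - 41840) = 13900/(-41840) = 13900*(-1/41840) = -695/2092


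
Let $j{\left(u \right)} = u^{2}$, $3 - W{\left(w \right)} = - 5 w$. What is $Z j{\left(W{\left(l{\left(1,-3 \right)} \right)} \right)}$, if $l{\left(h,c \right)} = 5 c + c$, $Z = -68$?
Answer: $-514692$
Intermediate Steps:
$l{\left(h,c \right)} = 6 c$
$W{\left(w \right)} = 3 + 5 w$ ($W{\left(w \right)} = 3 - - 5 w = 3 + 5 w$)
$Z j{\left(W{\left(l{\left(1,-3 \right)} \right)} \right)} = - 68 \left(3 + 5 \cdot 6 \left(-3\right)\right)^{2} = - 68 \left(3 + 5 \left(-18\right)\right)^{2} = - 68 \left(3 - 90\right)^{2} = - 68 \left(-87\right)^{2} = \left(-68\right) 7569 = -514692$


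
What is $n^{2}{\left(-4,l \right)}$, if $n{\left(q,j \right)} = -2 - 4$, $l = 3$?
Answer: $36$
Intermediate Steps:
$n{\left(q,j \right)} = -6$ ($n{\left(q,j \right)} = -2 - 4 = -6$)
$n^{2}{\left(-4,l \right)} = \left(-6\right)^{2} = 36$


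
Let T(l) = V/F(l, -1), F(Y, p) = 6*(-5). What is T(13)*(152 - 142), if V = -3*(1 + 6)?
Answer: 7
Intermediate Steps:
F(Y, p) = -30
V = -21 (V = -3*7 = -21)
T(l) = 7/10 (T(l) = -21/(-30) = -21*(-1/30) = 7/10)
T(13)*(152 - 142) = 7*(152 - 142)/10 = (7/10)*10 = 7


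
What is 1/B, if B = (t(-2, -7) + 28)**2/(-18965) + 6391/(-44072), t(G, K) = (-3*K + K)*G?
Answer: -6296/913 ≈ -6.8960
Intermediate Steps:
t(G, K) = -2*G*K (t(G, K) = (-2*K)*G = -2*G*K)
B = -913/6296 (B = (-2*(-2)*(-7) + 28)**2/(-18965) + 6391/(-44072) = (-28 + 28)**2*(-1/18965) + 6391*(-1/44072) = 0**2*(-1/18965) - 913/6296 = 0*(-1/18965) - 913/6296 = 0 - 913/6296 = -913/6296 ≈ -0.14501)
1/B = 1/(-913/6296) = -6296/913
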